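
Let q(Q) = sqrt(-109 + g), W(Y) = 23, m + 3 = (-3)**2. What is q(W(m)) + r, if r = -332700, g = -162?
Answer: -332700 + I*sqrt(271) ≈ -3.327e+5 + 16.462*I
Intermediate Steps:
m = 6 (m = -3 + (-3)**2 = -3 + 9 = 6)
q(Q) = I*sqrt(271) (q(Q) = sqrt(-109 - 162) = sqrt(-271) = I*sqrt(271))
q(W(m)) + r = I*sqrt(271) - 332700 = -332700 + I*sqrt(271)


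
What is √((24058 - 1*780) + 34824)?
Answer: √58102 ≈ 241.04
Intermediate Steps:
√((24058 - 1*780) + 34824) = √((24058 - 780) + 34824) = √(23278 + 34824) = √58102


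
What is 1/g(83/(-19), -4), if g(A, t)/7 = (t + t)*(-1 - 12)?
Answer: 1/728 ≈ 0.0013736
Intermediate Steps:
g(A, t) = -182*t (g(A, t) = 7*((t + t)*(-1 - 12)) = 7*((2*t)*(-13)) = 7*(-26*t) = -182*t)
1/g(83/(-19), -4) = 1/(-182*(-4)) = 1/728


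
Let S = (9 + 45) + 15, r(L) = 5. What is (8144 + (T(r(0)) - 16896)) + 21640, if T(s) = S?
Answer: 12957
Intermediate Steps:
S = 69 (S = 54 + 15 = 69)
T(s) = 69
(8144 + (T(r(0)) - 16896)) + 21640 = (8144 + (69 - 16896)) + 21640 = (8144 - 16827) + 21640 = -8683 + 21640 = 12957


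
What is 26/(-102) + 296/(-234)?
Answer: -3023/1989 ≈ -1.5199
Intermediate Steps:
26/(-102) + 296/(-234) = 26*(-1/102) + 296*(-1/234) = -13/51 - 148/117 = -3023/1989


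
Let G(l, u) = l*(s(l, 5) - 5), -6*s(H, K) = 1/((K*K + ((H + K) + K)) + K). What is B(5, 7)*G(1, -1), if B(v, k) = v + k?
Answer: -2462/41 ≈ -60.049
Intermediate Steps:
s(H, K) = -1/(6*(H + K**2 + 3*K)) (s(H, K) = -1/(6*((K*K + ((H + K) + K)) + K)) = -1/(6*((K**2 + (H + 2*K)) + K)) = -1/(6*((H + K**2 + 2*K) + K)) = -1/(6*(H + K**2 + 3*K)))
G(l, u) = l*(-5 - 1/(240 + 6*l)) (G(l, u) = l*(-1/(6*l + 6*5**2 + 18*5) - 5) = l*(-1/(6*l + 6*25 + 90) - 5) = l*(-1/(6*l + 150 + 90) - 5) = l*(-1/(240 + 6*l) - 5) = l*(-5 - 1/(240 + 6*l)))
B(v, k) = k + v
B(5, 7)*G(1, -1) = (7 + 5)*(-1*1*(1201 + 30*1)/(240 + 6*1)) = 12*(-1*1*(1201 + 30)/(240 + 6)) = 12*(-1*1*1231/246) = 12*(-1*1*1/246*1231) = 12*(-1231/246) = -2462/41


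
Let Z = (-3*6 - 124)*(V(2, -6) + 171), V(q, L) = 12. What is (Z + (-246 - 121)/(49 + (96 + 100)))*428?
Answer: -2725049036/245 ≈ -1.1123e+7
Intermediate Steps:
Z = -25986 (Z = (-3*6 - 124)*(12 + 171) = (-18 - 124)*183 = -142*183 = -25986)
(Z + (-246 - 121)/(49 + (96 + 100)))*428 = (-25986 + (-246 - 121)/(49 + (96 + 100)))*428 = (-25986 - 367/(49 + 196))*428 = (-25986 - 367/245)*428 = -6366937/245*428 = -2725049036/245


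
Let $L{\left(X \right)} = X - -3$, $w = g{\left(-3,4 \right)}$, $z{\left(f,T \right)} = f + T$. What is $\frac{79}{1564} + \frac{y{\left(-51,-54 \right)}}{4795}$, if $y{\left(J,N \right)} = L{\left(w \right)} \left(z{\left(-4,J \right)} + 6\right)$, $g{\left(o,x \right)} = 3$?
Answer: $- \frac{11573}{1071340} \approx -0.010802$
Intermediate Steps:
$z{\left(f,T \right)} = T + f$
$w = 3$
$L{\left(X \right)} = 3 + X$ ($L{\left(X \right)} = X + 3 = 3 + X$)
$y{\left(J,N \right)} = 12 + 6 J$ ($y{\left(J,N \right)} = \left(3 + 3\right) \left(\left(J - 4\right) + 6\right) = 6 \left(\left(-4 + J\right) + 6\right) = 6 \left(2 + J\right) = 12 + 6 J$)
$\frac{79}{1564} + \frac{y{\left(-51,-54 \right)}}{4795} = \frac{79}{1564} + \frac{12 + 6 \left(-51\right)}{4795} = 79 \cdot \frac{1}{1564} + \left(12 - 306\right) \frac{1}{4795} = \frac{79}{1564} - \frac{42}{685} = - \frac{11573}{1071340}$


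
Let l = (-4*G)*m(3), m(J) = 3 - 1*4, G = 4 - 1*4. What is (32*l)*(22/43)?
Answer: 0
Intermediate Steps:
G = 0 (G = 4 - 4 = 0)
m(J) = -1 (m(J) = 3 - 4 = -1)
l = 0 (l = -4*0*(-1) = 0*(-1) = 0)
(32*l)*(22/43) = (32*0)*(22/43) = 0*(22*(1/43)) = 0*(22/43) = 0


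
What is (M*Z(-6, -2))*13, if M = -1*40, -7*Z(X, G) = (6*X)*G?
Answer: 37440/7 ≈ 5348.6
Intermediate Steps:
Z(X, G) = -6*G*X/7 (Z(X, G) = -6*X*G/7 = -6*G*X/7)
M = -40
(M*Z(-6, -2))*13 = -(-240)*(-2)*(-6)/7*13 = -40*(-72/7)*13 = (2880/7)*13 = 37440/7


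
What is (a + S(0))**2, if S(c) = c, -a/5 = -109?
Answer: 297025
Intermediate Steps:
a = 545 (a = -5*(-109) = 545)
(a + S(0))**2 = (545 + 0)**2 = 545**2 = 297025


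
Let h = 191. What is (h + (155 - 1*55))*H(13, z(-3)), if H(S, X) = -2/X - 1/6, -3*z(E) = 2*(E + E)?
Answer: -194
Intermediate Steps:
z(E) = -4*E/3 (z(E) = -2*(E + E)/3 = -2*2*E/3 = -4*E/3)
H(S, X) = -1/6 - 2/X (H(S, X) = -2/X - 1*1/6 = -2/X - 1/6 = -1/6 - 2/X)
(h + (155 - 1*55))*H(13, z(-3)) = (191 + (155 - 1*55))*((-12 - (-4)*(-3)/3)/(6*((-4/3*(-3))))) = (191 + (155 - 55))*((1/6)*(-12 - 1*4)/4) = (191 + 100)*((1/6)*(1/4)*(-12 - 4)) = 291*((1/6)*(1/4)*(-16)) = 291*(-2/3) = -194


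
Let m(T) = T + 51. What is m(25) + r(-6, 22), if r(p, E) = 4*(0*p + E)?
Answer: 164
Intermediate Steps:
r(p, E) = 4*E (r(p, E) = 4*(0 + E) = 4*E)
m(T) = 51 + T
m(25) + r(-6, 22) = (51 + 25) + 4*22 = 76 + 88 = 164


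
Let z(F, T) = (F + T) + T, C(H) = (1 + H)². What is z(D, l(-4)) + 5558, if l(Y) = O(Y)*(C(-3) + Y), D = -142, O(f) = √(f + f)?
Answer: 5416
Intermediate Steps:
O(f) = √2*√f (O(f) = √(2*f) = √2*√f)
l(Y) = √2*√Y*(4 + Y) (l(Y) = (√2*√Y)*((1 - 3)² + Y) = (√2*√Y)*((-2)² + Y) = (√2*√Y)*(4 + Y) = √2*√Y*(4 + Y))
z(F, T) = F + 2*T
z(D, l(-4)) + 5558 = (-142 + 2*(√2*√(-4)*(4 - 4))) + 5558 = (-142 + 2*(√2*(2*I)*0)) + 5558 = (-142 + 2*0) + 5558 = (-142 + 0) + 5558 = -142 + 5558 = 5416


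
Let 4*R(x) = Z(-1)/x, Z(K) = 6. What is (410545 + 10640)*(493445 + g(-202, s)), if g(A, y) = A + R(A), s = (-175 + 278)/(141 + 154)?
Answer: 83929606130265/404 ≈ 2.0775e+11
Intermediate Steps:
s = 103/295 ≈ 0.34915
R(x) = 3/(2*x) (R(x) = (6/x)/4 = 3/(2*x))
g(A, y) = A + 3/(2*A)
(410545 + 10640)*(493445 + g(-202, s)) = (410545 + 10640)*(493445 + (-202 + (3/2)/(-202))) = 421185*(493445 + (-202 + (3/2)*(-1/202))) = 421185*(493445 + (-202 - 3/404)) = 421185*(493445 - 81611/404) = 421185*(199270169/404) = 83929606130265/404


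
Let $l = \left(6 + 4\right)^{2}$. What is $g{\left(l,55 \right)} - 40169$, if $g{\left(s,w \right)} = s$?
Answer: $-40069$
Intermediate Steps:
$l = 100$ ($l = 10^{2} = 100$)
$g{\left(l,55 \right)} - 40169 = 100 - 40169 = -40069$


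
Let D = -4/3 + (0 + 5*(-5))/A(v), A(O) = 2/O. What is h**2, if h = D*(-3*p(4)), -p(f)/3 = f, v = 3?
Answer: 1954404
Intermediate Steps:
p(f) = -3*f
D = -233/6 (D = -4/3 + (0 + 5*(-5))/((2/3)) = -4*1/3 + (0 - 25)/((2*(1/3))) = -4/3 - 25/2/3 = -4/3 - 25*3/2 = -4/3 - 75/2 = -233/6 ≈ -38.833)
h = -1398 (h = -(-233)*(-3*4)/2 = -(-233)*(-12)/2 = -233/6*36 = -1398)
h**2 = (-1398)**2 = 1954404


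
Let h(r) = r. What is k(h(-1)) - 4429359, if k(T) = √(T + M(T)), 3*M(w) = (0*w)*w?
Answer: -4429359 + I ≈ -4.4294e+6 + 1.0*I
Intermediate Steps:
M(w) = 0 (M(w) = ((0*w)*w)/3 = (0*w)/3 = (⅓)*0 = 0)
k(T) = √T (k(T) = √(T + 0) = √T)
k(h(-1)) - 4429359 = √(-1) - 4429359 = I - 4429359 = -4429359 + I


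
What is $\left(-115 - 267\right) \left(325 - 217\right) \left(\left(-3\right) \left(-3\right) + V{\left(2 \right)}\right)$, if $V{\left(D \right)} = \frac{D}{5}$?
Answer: $- \frac{1939032}{5} \approx -3.8781 \cdot 10^{5}$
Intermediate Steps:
$V{\left(D \right)} = \frac{D}{5}$ ($V{\left(D \right)} = D \frac{1}{5} = \frac{D}{5}$)
$\left(-115 - 267\right) \left(325 - 217\right) \left(\left(-3\right) \left(-3\right) + V{\left(2 \right)}\right) = \left(-115 - 267\right) \left(325 - 217\right) \left(\left(-3\right) \left(-3\right) + \frac{1}{5} \cdot 2\right) = \left(-382\right) 108 \left(9 + \frac{2}{5}\right) = \left(-41256\right) \frac{47}{5} = - \frac{1939032}{5}$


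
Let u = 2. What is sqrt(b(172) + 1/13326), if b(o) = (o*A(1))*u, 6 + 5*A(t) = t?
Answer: I*sqrt(61088289618)/13326 ≈ 18.547*I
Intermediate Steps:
A(t) = -6/5 + t/5
b(o) = -2*o (b(o) = (o*(-6/5 + (1/5)*1))*2 = (o*(-6/5 + 1/5))*2 = (o*(-1))*2 = -o*2 = -2*o)
sqrt(b(172) + 1/13326) = sqrt(-2*172 + 1/13326) = sqrt(-344 + 1/13326) = sqrt(-4584143/13326) = I*sqrt(61088289618)/13326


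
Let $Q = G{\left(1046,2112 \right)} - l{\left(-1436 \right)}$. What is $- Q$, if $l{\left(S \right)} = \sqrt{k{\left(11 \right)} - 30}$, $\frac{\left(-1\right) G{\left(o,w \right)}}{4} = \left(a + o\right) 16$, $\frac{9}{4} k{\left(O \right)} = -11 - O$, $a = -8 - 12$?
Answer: $65664 + \frac{i \sqrt{358}}{3} \approx 65664.0 + 6.307 i$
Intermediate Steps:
$a = -20$ ($a = -8 - 12 = -20$)
$k{\left(O \right)} = - \frac{44}{9} - \frac{4 O}{9}$ ($k{\left(O \right)} = \frac{4 \left(-11 - O\right)}{9} = - \frac{44}{9} - \frac{4 O}{9}$)
$G{\left(o,w \right)} = 1280 - 64 o$ ($G{\left(o,w \right)} = - 4 \left(-20 + o\right) 16 = - 4 \left(-320 + 16 o\right) = 1280 - 64 o$)
$l{\left(S \right)} = \frac{i \sqrt{358}}{3}$ ($l{\left(S \right)} = \sqrt{\left(- \frac{44}{9} - \frac{44}{9}\right) - 30} = \sqrt{- \frac{88}{9} - 30} = \sqrt{- \frac{358}{9}} = \frac{i \sqrt{358}}{3}$)
$Q = -65664 - \frac{i \sqrt{358}}{3}$ ($Q = \left(1280 - 66944\right) - \frac{i \sqrt{358}}{3} = -65664 - \frac{i \sqrt{358}}{3} \approx -65664.0 - 6.307 i$)
$- Q = - (-65664 - \frac{i \sqrt{358}}{3}) = 65664 + \frac{i \sqrt{358}}{3}$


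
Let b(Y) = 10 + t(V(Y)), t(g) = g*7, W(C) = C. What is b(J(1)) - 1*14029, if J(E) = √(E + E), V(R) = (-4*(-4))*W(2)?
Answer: -13795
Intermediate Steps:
V(R) = 32 (V(R) = -4*(-4)*2 = 16*2 = 32)
J(E) = √2*√E (J(E) = √(2*E) = √2*√E)
t(g) = 7*g
b(Y) = 234 (b(Y) = 10 + 7*32 = 10 + 224 = 234)
b(J(1)) - 1*14029 = 234 - 1*14029 = 234 - 14029 = -13795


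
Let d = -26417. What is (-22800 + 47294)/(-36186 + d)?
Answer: -24494/62603 ≈ -0.39126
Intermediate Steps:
(-22800 + 47294)/(-36186 + d) = (-22800 + 47294)/(-36186 - 26417) = 24494/(-62603) = 24494*(-1/62603) = -24494/62603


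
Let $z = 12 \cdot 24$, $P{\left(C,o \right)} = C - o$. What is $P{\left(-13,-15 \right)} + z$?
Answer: $290$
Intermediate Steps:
$z = 288$
$P{\left(-13,-15 \right)} + z = \left(-13 - -15\right) + 288 = \left(-13 + 15\right) + 288 = 2 + 288 = 290$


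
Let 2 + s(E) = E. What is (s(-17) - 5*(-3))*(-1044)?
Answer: 4176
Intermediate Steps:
s(E) = -2 + E
(s(-17) - 5*(-3))*(-1044) = ((-2 - 17) - 5*(-3))*(-1044) = (-19 + 15)*(-1044) = -4*(-1044) = 4176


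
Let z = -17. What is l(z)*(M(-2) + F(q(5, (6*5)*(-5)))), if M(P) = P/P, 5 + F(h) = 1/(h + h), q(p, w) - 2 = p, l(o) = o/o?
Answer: -55/14 ≈ -3.9286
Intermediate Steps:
l(o) = 1
q(p, w) = 2 + p
F(h) = -5 + 1/(2*h) (F(h) = -5 + 1/(h + h) = -5 + 1/(2*h))
M(P) = 1
l(z)*(M(-2) + F(q(5, (6*5)*(-5)))) = 1*(1 + (-5 + 1/(2*(2 + 5)))) = 1*(1 + (-5 + (1/2)/7)) = 1*(1 + (-5 + (1/2)*(1/7))) = 1*(1 + (-5 + 1/14)) = 1*(1 - 69/14) = 1*(-55/14) = -55/14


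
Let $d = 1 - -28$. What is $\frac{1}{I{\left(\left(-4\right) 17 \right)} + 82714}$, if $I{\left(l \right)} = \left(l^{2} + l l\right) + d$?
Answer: $\frac{1}{91991} \approx 1.0871 \cdot 10^{-5}$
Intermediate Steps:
$d = 29$ ($d = 1 + 28 = 29$)
$I{\left(l \right)} = 29 + 2 l^{2}$ ($I{\left(l \right)} = \left(l^{2} + l l\right) + 29 = \left(l^{2} + l^{2}\right) + 29 = 2 l^{2} + 29 = 29 + 2 l^{2}$)
$\frac{1}{I{\left(\left(-4\right) 17 \right)} + 82714} = \frac{1}{\left(29 + 2 \left(\left(-4\right) 17\right)^{2}\right) + 82714} = \frac{1}{\left(29 + 2 \left(-68\right)^{2}\right) + 82714} = \frac{1}{\left(29 + 2 \cdot 4624\right) + 82714} = \frac{1}{\left(29 + 9248\right) + 82714} = \frac{1}{9277 + 82714} = \frac{1}{91991}$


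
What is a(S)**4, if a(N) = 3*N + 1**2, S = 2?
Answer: 2401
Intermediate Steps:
a(N) = 1 + 3*N (a(N) = 3*N + 1 = 1 + 3*N)
a(S)**4 = (1 + 3*2)**4 = (1 + 6)**4 = 7**4 = 2401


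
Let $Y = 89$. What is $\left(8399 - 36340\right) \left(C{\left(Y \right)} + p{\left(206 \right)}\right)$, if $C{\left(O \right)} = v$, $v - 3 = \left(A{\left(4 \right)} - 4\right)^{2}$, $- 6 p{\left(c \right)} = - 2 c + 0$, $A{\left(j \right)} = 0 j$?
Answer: $- \frac{7348483}{3} \approx -2.4495 \cdot 10^{6}$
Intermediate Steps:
$A{\left(j \right)} = 0$
$p{\left(c \right)} = \frac{c}{3}$ ($p{\left(c \right)} = - \frac{- 2 c + 0}{6} = - \frac{\left(-2\right) c}{6} = \frac{c}{3}$)
$v = 19$ ($v = 3 + \left(0 - 4\right)^{2} = 3 + \left(-4\right)^{2} = 3 + 16 = 19$)
$C{\left(O \right)} = 19$
$\left(8399 - 36340\right) \left(C{\left(Y \right)} + p{\left(206 \right)}\right) = \left(8399 - 36340\right) \left(19 + \frac{1}{3} \cdot 206\right) = - 27941 \left(19 + \frac{206}{3}\right) = \left(-27941\right) \frac{263}{3} = - \frac{7348483}{3}$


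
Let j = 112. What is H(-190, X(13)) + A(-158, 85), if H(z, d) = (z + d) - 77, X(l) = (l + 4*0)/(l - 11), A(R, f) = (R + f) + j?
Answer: -443/2 ≈ -221.50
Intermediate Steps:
A(R, f) = 112 + R + f (A(R, f) = (R + f) + 112 = 112 + R + f)
X(l) = l/(-11 + l) (X(l) = (l + 0)/(-11 + l) = l/(-11 + l))
H(z, d) = -77 + d + z (H(z, d) = (d + z) - 77 = -77 + d + z)
H(-190, X(13)) + A(-158, 85) = (-77 + 13/(-11 + 13) - 190) + (112 - 158 + 85) = (-77 + 13/2 - 190) + 39 = -521/2 + 39 = -443/2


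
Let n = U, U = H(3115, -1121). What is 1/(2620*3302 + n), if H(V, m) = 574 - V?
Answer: 1/8648699 ≈ 1.1562e-7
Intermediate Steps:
U = -2541 (U = 574 - 1*3115 = 574 - 3115 = -2541)
n = -2541
1/(2620*3302 + n) = 1/(2620*3302 - 2541) = 1/(8651240 - 2541) = 1/8648699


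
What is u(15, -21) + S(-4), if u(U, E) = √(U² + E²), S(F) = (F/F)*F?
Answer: -4 + 3*√74 ≈ 21.807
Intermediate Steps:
S(F) = F (S(F) = 1*F = F)
u(U, E) = √(E² + U²)
u(15, -21) + S(-4) = √((-21)² + 15²) - 4 = √(441 + 225) - 4 = √666 - 4 = 3*√74 - 4 = -4 + 3*√74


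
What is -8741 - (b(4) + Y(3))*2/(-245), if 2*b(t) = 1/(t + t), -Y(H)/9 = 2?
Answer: -2447521/280 ≈ -8741.1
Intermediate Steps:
Y(H) = -18 (Y(H) = -9*2 = -18)
b(t) = 1/(4*t) (b(t) = 1/(2*(t + t)) = 1/(2*((2*t))) = (1/(2*t))/2 = 1/(4*t))
-8741 - (b(4) + Y(3))*2/(-245) = -8741 - ((¼)/4 - 18)*2/(-245) = -8741 - ((¼)*(¼) - 18)*2*(-1)/245 = -8741 - (1/16 - 18)*2*(-1)/245 = -8741 - (-287/16*2)*(-1)/245 = -8741 - (-287)*(-1)/(8*245) = -8741 - 1*41/280 = -8741 - 41/280 = -2447521/280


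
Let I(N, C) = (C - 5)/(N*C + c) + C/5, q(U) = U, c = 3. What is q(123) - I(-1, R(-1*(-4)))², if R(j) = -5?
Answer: 1887/16 ≈ 117.94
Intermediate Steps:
I(N, C) = C/5 + (-5 + C)/(3 + C*N) (I(N, C) = (C - 5)/(N*C + 3) + C/5 = (-5 + C)/(C*N + 3) + C*(⅕) = (-5 + C)/(3 + C*N) + C/5 = C/5 + (-5 + C)/(3 + C*N))
q(123) - I(-1, R(-1*(-4)))² = 123 - ((-25 + 8*(-5) - 1*(-5)²)/(5*(3 - 5*(-1))))² = 123 - ((-25 - 40 - 1*25)/(5*(3 + 5)))² = 123 - ((⅕)*(-25 - 40 - 25)/8)² = 123 - ((⅕)*(⅛)*(-90))² = 123 - (-9/4)² = 123 - 1*81/16 = 123 - 81/16 = 1887/16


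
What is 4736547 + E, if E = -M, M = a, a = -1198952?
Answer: 5935499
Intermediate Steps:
M = -1198952
E = 1198952 (E = -1*(-1198952) = 1198952)
4736547 + E = 4736547 + 1198952 = 5935499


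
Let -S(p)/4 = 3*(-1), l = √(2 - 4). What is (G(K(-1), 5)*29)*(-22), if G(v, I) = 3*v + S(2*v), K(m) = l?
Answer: -7656 - 1914*I*√2 ≈ -7656.0 - 2706.8*I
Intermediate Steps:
l = I*√2 (l = √(-2) = I*√2 ≈ 1.4142*I)
K(m) = I*√2
S(p) = 12 (S(p) = -12*(-1) = -4*(-3) = 12)
G(v, I) = 12 + 3*v (G(v, I) = 3*v + 12 = 12 + 3*v)
(G(K(-1), 5)*29)*(-22) = ((12 + 3*(I*√2))*29)*(-22) = ((12 + 3*I*√2)*29)*(-22) = (348 + 87*I*√2)*(-22) = -7656 - 1914*I*√2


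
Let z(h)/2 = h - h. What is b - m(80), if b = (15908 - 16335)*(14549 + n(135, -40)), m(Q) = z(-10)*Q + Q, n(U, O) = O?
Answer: -6195423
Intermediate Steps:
z(h) = 0 (z(h) = 2*(h - h) = 2*0 = 0)
m(Q) = Q (m(Q) = 0*Q + Q = 0 + Q = Q)
b = -6195343 (b = (15908 - 16335)*(14549 - 40) = -427*14509 = -6195343)
b - m(80) = -6195343 - 1*80 = -6195343 - 80 = -6195423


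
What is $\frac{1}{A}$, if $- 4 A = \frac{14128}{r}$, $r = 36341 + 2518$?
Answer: $- \frac{38859}{3532} \approx -11.002$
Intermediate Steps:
$r = 38859$
$A = - \frac{3532}{38859}$ ($A = - \frac{14128 \cdot \frac{1}{38859}}{4} = \left(- \frac{1}{4}\right) \frac{14128}{38859} = - \frac{3532}{38859} \approx -0.090893$)
$\frac{1}{A} = \frac{1}{- \frac{3532}{38859}} = - \frac{38859}{3532}$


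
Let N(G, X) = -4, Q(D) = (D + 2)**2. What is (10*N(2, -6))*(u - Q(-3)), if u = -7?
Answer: 320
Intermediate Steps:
Q(D) = (2 + D)**2
(10*N(2, -6))*(u - Q(-3)) = (10*(-4))*(-7 - (2 - 3)**2) = -40*(-7 - 1*(-1)**2) = -40*(-7 - 1*1) = -40*(-7 - 1) = -40*(-8) = 320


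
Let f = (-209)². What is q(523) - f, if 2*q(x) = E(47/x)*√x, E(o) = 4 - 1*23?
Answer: -43681 - 19*√523/2 ≈ -43898.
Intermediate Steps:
f = 43681
E(o) = -19 (E(o) = 4 - 23 = -19)
q(x) = -19*√x/2 (q(x) = (-19*√x)/2 = -19*√x/2)
q(523) - f = -19*√523/2 - 1*43681 = -19*√523/2 - 43681 = -43681 - 19*√523/2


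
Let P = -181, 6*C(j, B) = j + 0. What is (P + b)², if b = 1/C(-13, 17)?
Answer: 5564881/169 ≈ 32928.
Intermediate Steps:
C(j, B) = j/6 (C(j, B) = (j + 0)/6 = j/6)
b = -6/13 (b = 1/((⅙)*(-13)) = 1/(-13/6) = -6/13 ≈ -0.46154)
(P + b)² = (-181 - 6/13)² = (-2359/13)² = 5564881/169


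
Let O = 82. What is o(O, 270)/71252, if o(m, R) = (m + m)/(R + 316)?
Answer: 41/10438418 ≈ 3.9278e-6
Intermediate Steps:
o(m, R) = 2*m/(316 + R) (o(m, R) = (2*m)/(316 + R) = 2*m/(316 + R))
o(O, 270)/71252 = (2*82/(316 + 270))/71252 = (2*82/586)*(1/71252) = (2*82*(1/586))*(1/71252) = (82/293)*(1/71252) = 41/10438418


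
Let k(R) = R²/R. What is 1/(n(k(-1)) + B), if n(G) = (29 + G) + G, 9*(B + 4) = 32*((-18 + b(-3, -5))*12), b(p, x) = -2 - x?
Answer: -1/617 ≈ -0.0016207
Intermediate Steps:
B = -644 (B = -4 + (32*((-18 + (-2 - 1*(-5)))*12))/9 = -4 + (32*((-18 + (-2 + 5))*12))/9 = -4 + (32*((-18 + 3)*12))/9 = -4 + (32*(-15*12))/9 = -4 + (32*(-180))/9 = -4 + (⅑)*(-5760) = -4 - 640 = -644)
k(R) = R
n(G) = 29 + 2*G
1/(n(k(-1)) + B) = 1/((29 + 2*(-1)) - 644) = 1/((29 - 2) - 644) = 1/(27 - 644) = 1/(-617) = -1/617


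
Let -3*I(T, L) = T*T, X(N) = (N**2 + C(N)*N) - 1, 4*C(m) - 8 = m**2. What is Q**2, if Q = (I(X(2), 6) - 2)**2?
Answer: 707281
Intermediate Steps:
C(m) = 2 + m**2/4
X(N) = -1 + N**2 + N*(2 + N**2/4) (X(N) = (N**2 + (2 + N**2/4)*N) - 1 = (N**2 + N*(2 + N**2/4)) - 1 = -1 + N**2 + N*(2 + N**2/4))
I(T, L) = -T**2/3 (I(T, L) = -T*T/3 = -T**2/3)
Q = 841 (Q = (-(-1 + 2**2 + 2*2 + (1/4)*2**3)**2/3 - 2)**2 = (-(-1 + 4 + 4 + (1/4)*8)**2/3 - 2)**2 = (-(-1 + 4 + 4 + 2)**2/3 - 2)**2 = (-1/3*9**2 - 2)**2 = (-1/3*81 - 2)**2 = (-27 - 2)**2 = (-29)**2 = 841)
Q**2 = 841**2 = 707281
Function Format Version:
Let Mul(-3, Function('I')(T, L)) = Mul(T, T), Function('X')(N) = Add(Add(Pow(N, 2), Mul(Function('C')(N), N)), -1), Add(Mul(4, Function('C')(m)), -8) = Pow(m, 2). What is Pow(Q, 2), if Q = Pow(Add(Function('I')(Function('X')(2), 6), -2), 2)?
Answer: 707281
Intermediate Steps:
Function('C')(m) = Add(2, Mul(Rational(1, 4), Pow(m, 2)))
Function('X')(N) = Add(-1, Pow(N, 2), Mul(N, Add(2, Mul(Rational(1, 4), Pow(N, 2))))) (Function('X')(N) = Add(Add(Pow(N, 2), Mul(Add(2, Mul(Rational(1, 4), Pow(N, 2))), N)), -1) = Add(Add(Pow(N, 2), Mul(N, Add(2, Mul(Rational(1, 4), Pow(N, 2))))), -1) = Add(-1, Pow(N, 2), Mul(N, Add(2, Mul(Rational(1, 4), Pow(N, 2))))))
Function('I')(T, L) = Mul(Rational(-1, 3), Pow(T, 2)) (Function('I')(T, L) = Mul(Rational(-1, 3), Mul(T, T)) = Mul(Rational(-1, 3), Pow(T, 2)))
Q = 841 (Q = Pow(Add(Mul(Rational(-1, 3), Pow(Add(-1, Pow(2, 2), Mul(2, 2), Mul(Rational(1, 4), Pow(2, 3))), 2)), -2), 2) = Pow(Add(Mul(Rational(-1, 3), Pow(Add(-1, 4, 4, Mul(Rational(1, 4), 8)), 2)), -2), 2) = Pow(Add(Mul(Rational(-1, 3), Pow(Add(-1, 4, 4, 2), 2)), -2), 2) = Pow(Add(Mul(Rational(-1, 3), Pow(9, 2)), -2), 2) = Pow(Add(Mul(Rational(-1, 3), 81), -2), 2) = Pow(Add(-27, -2), 2) = Pow(-29, 2) = 841)
Pow(Q, 2) = Pow(841, 2) = 707281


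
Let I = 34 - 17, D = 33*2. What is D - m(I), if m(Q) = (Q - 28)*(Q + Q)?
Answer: 440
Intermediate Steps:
D = 66
I = 17
m(Q) = 2*Q*(-28 + Q) (m(Q) = (-28 + Q)*(2*Q) = 2*Q*(-28 + Q))
D - m(I) = 66 - 2*17*(-28 + 17) = 66 - 2*17*(-11) = 66 - 1*(-374) = 66 + 374 = 440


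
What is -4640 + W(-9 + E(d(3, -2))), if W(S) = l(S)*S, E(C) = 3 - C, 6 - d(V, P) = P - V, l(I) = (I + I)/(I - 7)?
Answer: -55969/12 ≈ -4664.1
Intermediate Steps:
l(I) = 2*I/(-7 + I) (l(I) = (2*I)/(-7 + I) = 2*I/(-7 + I))
d(V, P) = 6 + V - P (d(V, P) = 6 - (P - V) = 6 + (V - P) = 6 + V - P)
W(S) = 2*S**2/(-7 + S) (W(S) = (2*S/(-7 + S))*S = 2*S**2/(-7 + S))
-4640 + W(-9 + E(d(3, -2))) = -4640 + 2*(-9 + (3 - (6 + 3 - 1*(-2))))**2/(-7 + (-9 + (3 - (6 + 3 - 1*(-2))))) = -4640 + 2*(-9 + (3 - (6 + 3 + 2)))**2/(-7 + (-9 + (3 - (6 + 3 + 2)))) = -4640 + 2*(-9 + (3 - 1*11))**2/(-7 + (-9 + (3 - 1*11))) = -4640 + 2*(-9 + (3 - 11))**2/(-7 + (-9 + (3 - 11))) = -4640 + 2*(-9 - 8)**2/(-7 + (-9 - 8)) = -4640 + 2*(-17)**2/(-7 - 17) = -4640 + 2*289/(-24) = -4640 + 2*289*(-1/24) = -4640 - 289/12 = -55969/12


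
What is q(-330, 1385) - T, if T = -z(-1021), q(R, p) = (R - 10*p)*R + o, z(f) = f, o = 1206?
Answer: 4679585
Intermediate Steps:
q(R, p) = 1206 + R*(R - 10*p) (q(R, p) = (R - 10*p)*R + 1206 = R*(R - 10*p) + 1206 = 1206 + R*(R - 10*p))
T = 1021 (T = -1*(-1021) = 1021)
q(-330, 1385) - T = (1206 + (-330)² - 10*(-330)*1385) - 1*1021 = (1206 + 108900 + 4570500) - 1021 = 4680606 - 1021 = 4679585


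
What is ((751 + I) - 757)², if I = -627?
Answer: 400689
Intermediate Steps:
((751 + I) - 757)² = ((751 - 627) - 757)² = (124 - 757)² = (-633)² = 400689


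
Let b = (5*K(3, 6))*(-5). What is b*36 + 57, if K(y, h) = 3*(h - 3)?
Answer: -8043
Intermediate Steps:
K(y, h) = -9 + 3*h (K(y, h) = 3*(-3 + h) = -9 + 3*h)
b = -225 (b = (5*(-9 + 3*6))*(-5) = (5*(-9 + 18))*(-5) = (5*9)*(-5) = 45*(-5) = -225)
b*36 + 57 = -225*36 + 57 = -8100 + 57 = -8043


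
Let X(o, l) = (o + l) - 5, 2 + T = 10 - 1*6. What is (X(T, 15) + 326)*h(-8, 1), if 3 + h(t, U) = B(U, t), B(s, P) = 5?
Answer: 676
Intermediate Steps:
T = 2 (T = -2 + (10 - 1*6) = -2 + (10 - 6) = -2 + 4 = 2)
h(t, U) = 2 (h(t, U) = -3 + 5 = 2)
X(o, l) = -5 + l + o (X(o, l) = (l + o) - 5 = -5 + l + o)
(X(T, 15) + 326)*h(-8, 1) = ((-5 + 15 + 2) + 326)*2 = (12 + 326)*2 = 338*2 = 676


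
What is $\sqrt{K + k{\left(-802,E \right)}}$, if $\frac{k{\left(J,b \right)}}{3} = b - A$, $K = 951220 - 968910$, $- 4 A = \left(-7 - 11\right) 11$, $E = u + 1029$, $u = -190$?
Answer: $\frac{i \sqrt{61286}}{2} \approx 123.78 i$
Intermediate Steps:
$E = 839$ ($E = -190 + 1029 = 839$)
$A = \frac{99}{2}$ ($A = - \frac{\left(-7 - 11\right) 11}{4} = - \frac{\left(-18\right) 11}{4} = \left(- \frac{1}{4}\right) \left(-198\right) = \frac{99}{2} \approx 49.5$)
$K = -17690$
$k{\left(J,b \right)} = - \frac{297}{2} + 3 b$ ($k{\left(J,b \right)} = 3 \left(b - \frac{99}{2}\right) = 3 \left(- \frac{99}{2} + b\right) = - \frac{297}{2} + 3 b$)
$\sqrt{K + k{\left(-802,E \right)}} = \sqrt{-17690 + \left(- \frac{297}{2} + 3 \cdot 839\right)} = \sqrt{-17690 + \left(- \frac{297}{2} + 2517\right)} = \sqrt{-17690 + \frac{4737}{2}} = \sqrt{- \frac{30643}{2}} = \frac{i \sqrt{61286}}{2}$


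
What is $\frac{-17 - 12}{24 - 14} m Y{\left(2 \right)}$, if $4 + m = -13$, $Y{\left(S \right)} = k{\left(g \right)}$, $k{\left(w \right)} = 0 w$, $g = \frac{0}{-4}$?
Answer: $0$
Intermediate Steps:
$g = 0$ ($g = 0 \left(- \frac{1}{4}\right) = 0$)
$k{\left(w \right)} = 0$
$Y{\left(S \right)} = 0$
$m = -17$ ($m = -4 - 13 = -17$)
$\frac{-17 - 12}{24 - 14} m Y{\left(2 \right)} = \frac{-17 - 12}{24 - 14} \left(-17\right) 0 = - \frac{29}{10} \left(-17\right) 0 = \left(-29\right) \frac{1}{10} \left(-17\right) 0 = \left(- \frac{29}{10}\right) \left(-17\right) 0 = \frac{493}{10} \cdot 0 = 0$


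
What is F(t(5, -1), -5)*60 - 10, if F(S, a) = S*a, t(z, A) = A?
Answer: 290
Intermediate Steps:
F(t(5, -1), -5)*60 - 10 = -1*(-5)*60 - 10 = 5*60 - 10 = 300 - 10 = 290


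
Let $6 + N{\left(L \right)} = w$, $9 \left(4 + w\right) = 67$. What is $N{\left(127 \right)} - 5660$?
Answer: $- \frac{50963}{9} \approx -5662.6$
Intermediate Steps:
$w = \frac{31}{9}$ ($w = -4 + \frac{1}{9} \cdot 67 = -4 + \frac{67}{9} = \frac{31}{9} \approx 3.4444$)
$N{\left(L \right)} = - \frac{23}{9}$ ($N{\left(L \right)} = -6 + \frac{31}{9} = - \frac{23}{9}$)
$N{\left(127 \right)} - 5660 = - \frac{23}{9} - 5660 = - \frac{50963}{9}$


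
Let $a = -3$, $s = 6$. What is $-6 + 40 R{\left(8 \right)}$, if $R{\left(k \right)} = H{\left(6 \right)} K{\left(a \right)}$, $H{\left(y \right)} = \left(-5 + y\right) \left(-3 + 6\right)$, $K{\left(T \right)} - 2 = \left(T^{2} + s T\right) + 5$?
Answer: $-246$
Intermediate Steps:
$K{\left(T \right)} = 7 + T^{2} + 6 T$ ($K{\left(T \right)} = 2 + \left(\left(T^{2} + 6 T\right) + 5\right) = 2 + \left(5 + T^{2} + 6 T\right) = 7 + T^{2} + 6 T$)
$H{\left(y \right)} = -15 + 3 y$ ($H{\left(y \right)} = \left(-5 + y\right) 3 = -15 + 3 y$)
$R{\left(k \right)} = -6$ ($R{\left(k \right)} = \left(-15 + 3 \cdot 6\right) \left(7 + \left(-3\right)^{2} + 6 \left(-3\right)\right) = \left(-15 + 18\right) \left(7 + 9 - 18\right) = 3 \left(-2\right) = -6$)
$-6 + 40 R{\left(8 \right)} = -6 + 40 \left(-6\right) = -6 - 240 = -246$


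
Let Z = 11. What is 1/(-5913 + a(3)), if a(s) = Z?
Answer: -1/5902 ≈ -0.00016943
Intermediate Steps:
a(s) = 11
1/(-5913 + a(3)) = 1/(-5913 + 11) = 1/(-5902) = -1/5902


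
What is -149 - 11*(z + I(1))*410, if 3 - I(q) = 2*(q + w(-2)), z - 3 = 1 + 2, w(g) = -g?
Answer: -13679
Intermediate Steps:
z = 6 (z = 3 + (1 + 2) = 3 + 3 = 6)
I(q) = -1 - 2*q (I(q) = 3 - 2*(q - 1*(-2)) = 3 - 2*(q + 2) = 3 - 2*(2 + q) = 3 - (4 + 2*q) = 3 + (-4 - 2*q) = -1 - 2*q)
-149 - 11*(z + I(1))*410 = -149 - 11*(6 + (-1 - 2*1))*410 = -149 - 11*(6 + (-1 - 2))*410 = -149 - 11*(6 - 3)*410 = -149 - 11*3*410 = -149 - 33*410 = -149 - 13530 = -13679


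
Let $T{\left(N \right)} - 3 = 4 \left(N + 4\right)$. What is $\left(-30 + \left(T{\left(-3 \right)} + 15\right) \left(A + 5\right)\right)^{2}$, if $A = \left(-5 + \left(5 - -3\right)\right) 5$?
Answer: $168100$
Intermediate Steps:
$T{\left(N \right)} = 19 + 4 N$ ($T{\left(N \right)} = 3 + 4 \left(N + 4\right) = 3 + 4 \left(4 + N\right) = 3 + \left(16 + 4 N\right) = 19 + 4 N$)
$A = 15$ ($A = \left(-5 + \left(5 + 3\right)\right) 5 = \left(-5 + 8\right) 5 = 3 \cdot 5 = 15$)
$\left(-30 + \left(T{\left(-3 \right)} + 15\right) \left(A + 5\right)\right)^{2} = \left(-30 + \left(\left(19 + 4 \left(-3\right)\right) + 15\right) \left(15 + 5\right)\right)^{2} = \left(-30 + \left(\left(19 - 12\right) + 15\right) 20\right)^{2} = \left(-30 + \left(7 + 15\right) 20\right)^{2} = \left(-30 + 22 \cdot 20\right)^{2} = \left(-30 + 440\right)^{2} = 410^{2} = 168100$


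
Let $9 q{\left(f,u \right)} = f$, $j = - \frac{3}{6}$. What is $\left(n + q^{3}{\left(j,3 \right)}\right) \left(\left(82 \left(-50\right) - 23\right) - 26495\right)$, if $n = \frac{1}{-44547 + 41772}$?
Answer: $\frac{60249}{3700} \approx 16.284$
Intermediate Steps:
$j = - \frac{1}{2}$ ($j = \left(-3\right) \frac{1}{6} = - \frac{1}{2} \approx -0.5$)
$q{\left(f,u \right)} = \frac{f}{9}$
$n = - \frac{1}{2775}$ ($n = \frac{1}{-2775} = - \frac{1}{2775} \approx -0.00036036$)
$\left(n + q^{3}{\left(j,3 \right)}\right) \left(\left(82 \left(-50\right) - 23\right) - 26495\right) = \left(- \frac{1}{2775} + \left(\frac{1}{9} \left(- \frac{1}{2}\right)\right)^{3}\right) \left(\left(82 \left(-50\right) - 23\right) - 26495\right) = \left(- \frac{1}{2775} + \left(- \frac{1}{18}\right)^{3}\right) \left(\left(-4100 - 23\right) - 26495\right) = \left(- \frac{1}{2775} - \frac{1}{5832}\right) \left(-4123 - 26495\right) = \left(- \frac{2869}{5394600}\right) \left(-30618\right) = \frac{60249}{3700}$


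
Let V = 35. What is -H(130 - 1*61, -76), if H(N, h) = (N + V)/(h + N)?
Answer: 104/7 ≈ 14.857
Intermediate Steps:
H(N, h) = (35 + N)/(N + h) (H(N, h) = (N + 35)/(h + N) = (35 + N)/(N + h))
-H(130 - 1*61, -76) = -(35 + (130 - 1*61))/((130 - 1*61) - 76) = -(35 + (130 - 61))/((130 - 61) - 76) = -(35 + 69)/(69 - 76) = -104/(-7) = -(-1)*104/7 = -1*(-104/7) = 104/7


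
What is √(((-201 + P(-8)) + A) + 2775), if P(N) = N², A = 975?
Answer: √3613 ≈ 60.108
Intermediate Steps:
√(((-201 + P(-8)) + A) + 2775) = √(((-201 + (-8)²) + 975) + 2775) = √(((-201 + 64) + 975) + 2775) = √((-137 + 975) + 2775) = √(838 + 2775) = √3613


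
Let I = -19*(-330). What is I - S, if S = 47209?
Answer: -40939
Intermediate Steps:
I = 6270
I - S = 6270 - 1*47209 = 6270 - 47209 = -40939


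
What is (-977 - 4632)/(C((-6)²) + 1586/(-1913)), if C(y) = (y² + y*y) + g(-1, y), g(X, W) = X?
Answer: -10730017/4954997 ≈ -2.1655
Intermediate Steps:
C(y) = -1 + 2*y² (C(y) = (y² + y*y) - 1 = (y² + y²) - 1 = 2*y² - 1 = -1 + 2*y²)
(-977 - 4632)/(C((-6)²) + 1586/(-1913)) = (-977 - 4632)/((-1 + 2*((-6)²)²) + 1586/(-1913)) = -5609/((-1 + 2*36²) + 1586*(-1/1913)) = -5609/((-1 + 2*1296) - 1586/1913) = -5609/((-1 + 2592) - 1586/1913) = -5609/(2591 - 1586/1913) = -5609/4954997/1913 = -5609*1913/4954997 = -10730017/4954997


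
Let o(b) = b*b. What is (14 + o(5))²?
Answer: 1521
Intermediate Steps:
o(b) = b²
(14 + o(5))² = (14 + 5²)² = (14 + 25)² = 39² = 1521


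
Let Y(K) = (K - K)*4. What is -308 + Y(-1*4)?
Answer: -308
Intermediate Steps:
Y(K) = 0 (Y(K) = 0*4 = 0)
-308 + Y(-1*4) = -308 + 0 = -308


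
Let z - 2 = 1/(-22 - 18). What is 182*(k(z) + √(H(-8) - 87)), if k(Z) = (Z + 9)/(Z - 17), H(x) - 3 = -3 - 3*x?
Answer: -79898/601 + 546*I*√7 ≈ -132.94 + 1444.6*I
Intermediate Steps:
H(x) = -3*x (H(x) = 3 + (-3 - 3*x) = -3*x)
z = 79/40 (z = 2 + 1/(-22 - 18) = 2 + 1/(-40) = 2 - 1/40 = 79/40 ≈ 1.9750)
k(Z) = (9 + Z)/(-17 + Z)
182*(k(z) + √(H(-8) - 87)) = 182*((9 + 79/40)/(-17 + 79/40) + √(-3*(-8) - 87)) = 182*((439/40)/(-601/40) + √(24 - 87)) = 182*(-40/601*439/40 + √(-63)) = 182*(-439/601 + 3*I*√7) = -79898/601 + 546*I*√7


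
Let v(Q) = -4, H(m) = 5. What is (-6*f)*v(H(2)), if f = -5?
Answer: -120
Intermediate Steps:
(-6*f)*v(H(2)) = -6*(-5)*(-4) = 30*(-4) = -120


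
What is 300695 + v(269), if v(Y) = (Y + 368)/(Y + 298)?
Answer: 24356386/81 ≈ 3.0070e+5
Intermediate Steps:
v(Y) = (368 + Y)/(298 + Y)
300695 + v(269) = 300695 + (368 + 269)/(298 + 269) = 300695 + 637/567 = 300695 + (1/567)*637 = 300695 + 91/81 = 24356386/81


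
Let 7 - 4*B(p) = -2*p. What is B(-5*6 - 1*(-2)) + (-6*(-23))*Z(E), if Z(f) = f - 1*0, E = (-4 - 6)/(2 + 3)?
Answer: -1153/4 ≈ -288.25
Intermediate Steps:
B(p) = 7/4 + p/2 (B(p) = 7/4 - (-1)*p/2 = 7/4 + p/2)
E = -2 (E = -10/5 = -10*1/5 = -2)
Z(f) = f (Z(f) = f + 0 = f)
B(-5*6 - 1*(-2)) + (-6*(-23))*Z(E) = (7/4 + (-5*6 - 1*(-2))/2) - 6*(-23)*(-2) = (7/4 + (-30 + 2)/2) + 138*(-2) = (7/4 + (1/2)*(-28)) - 276 = (7/4 - 14) - 276 = -49/4 - 276 = -1153/4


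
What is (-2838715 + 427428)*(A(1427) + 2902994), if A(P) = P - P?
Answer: -6999951693278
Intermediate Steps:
A(P) = 0
(-2838715 + 427428)*(A(1427) + 2902994) = (-2838715 + 427428)*(0 + 2902994) = -2411287*2902994 = -6999951693278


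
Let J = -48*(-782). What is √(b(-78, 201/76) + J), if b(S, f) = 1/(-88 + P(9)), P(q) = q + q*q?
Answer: √150146/2 ≈ 193.74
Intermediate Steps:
P(q) = q + q²
b(S, f) = ½ (b(S, f) = 1/(-88 + 9*(1 + 9)) = 1/(-88 + 9*10) = 1/(-88 + 90) = 1/2 = ½)
J = 37536
√(b(-78, 201/76) + J) = √(½ + 37536) = √(75073/2) = √150146/2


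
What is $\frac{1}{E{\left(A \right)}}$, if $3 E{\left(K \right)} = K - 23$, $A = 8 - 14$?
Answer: $- \frac{3}{29} \approx -0.10345$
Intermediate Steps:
$A = -6$ ($A = 8 - 14 = -6$)
$E{\left(K \right)} = - \frac{23}{3} + \frac{K}{3}$ ($E{\left(K \right)} = \frac{K - 23}{3} = \frac{-23 + K}{3} = - \frac{23}{3} + \frac{K}{3}$)
$\frac{1}{E{\left(A \right)}} = \frac{1}{- \frac{23}{3} + \frac{1}{3} \left(-6\right)} = \frac{1}{- \frac{23}{3} - 2} = \frac{1}{- \frac{29}{3}} = - \frac{3}{29}$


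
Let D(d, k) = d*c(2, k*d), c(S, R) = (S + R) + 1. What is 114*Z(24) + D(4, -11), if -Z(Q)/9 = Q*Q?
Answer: -591140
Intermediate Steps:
c(S, R) = 1 + R + S (c(S, R) = (R + S) + 1 = 1 + R + S)
Z(Q) = -9*Q² (Z(Q) = -9*Q*Q = -9*Q²)
D(d, k) = d*(3 + d*k) (D(d, k) = d*(1 + k*d + 2) = d*(1 + d*k + 2) = d*(3 + d*k))
114*Z(24) + D(4, -11) = 114*(-9*24²) + 4*(3 + 4*(-11)) = 114*(-9*576) + 4*(3 - 44) = 114*(-5184) + 4*(-41) = -590976 - 164 = -591140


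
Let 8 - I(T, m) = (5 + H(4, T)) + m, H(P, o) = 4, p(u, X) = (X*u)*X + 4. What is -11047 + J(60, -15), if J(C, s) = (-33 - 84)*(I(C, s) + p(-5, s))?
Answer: 118472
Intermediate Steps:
p(u, X) = 4 + u*X² (p(u, X) = u*X² + 4 = 4 + u*X²)
I(T, m) = -1 - m (I(T, m) = 8 - ((5 + 4) + m) = 8 - (9 + m) = 8 + (-9 - m) = -1 - m)
J(C, s) = -351 + 117*s + 585*s² (J(C, s) = (-33 - 84)*((-1 - s) + (4 - 5*s²)) = -117*(3 - s - 5*s²) = -351 + 117*s + 585*s²)
-11047 + J(60, -15) = -11047 + (-351 + 117*(-15) + 585*(-15)²) = -11047 + (-351 - 1755 + 585*225) = -11047 + (-351 - 1755 + 131625) = -11047 + 129519 = 118472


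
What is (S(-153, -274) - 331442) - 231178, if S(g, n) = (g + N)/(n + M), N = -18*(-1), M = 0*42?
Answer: -154157745/274 ≈ -5.6262e+5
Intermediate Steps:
M = 0
N = 18
S(g, n) = (18 + g)/n (S(g, n) = (g + 18)/(n + 0) = (18 + g)/n)
(S(-153, -274) - 331442) - 231178 = ((18 - 153)/(-274) - 331442) - 231178 = (-1/274*(-135) - 331442) - 231178 = (135/274 - 331442) - 231178 = -90814973/274 - 231178 = -154157745/274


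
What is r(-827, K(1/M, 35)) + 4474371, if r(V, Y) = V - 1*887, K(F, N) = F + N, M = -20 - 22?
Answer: 4472657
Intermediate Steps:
M = -42
r(V, Y) = -887 + V (r(V, Y) = V - 887 = -887 + V)
r(-827, K(1/M, 35)) + 4474371 = (-887 - 827) + 4474371 = -1714 + 4474371 = 4472657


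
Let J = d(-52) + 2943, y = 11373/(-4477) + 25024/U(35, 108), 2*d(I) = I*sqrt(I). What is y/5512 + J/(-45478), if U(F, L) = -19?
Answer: -3242357604569/10661572534184 + 26*I*sqrt(13)/22739 ≈ -0.30412 + 0.0041226*I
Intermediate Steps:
d(I) = I**(3/2)/2 (d(I) = (I*sqrt(I))/2 = I**(3/2)/2)
y = -112248535/85063 (y = 11373/(-4477) + 25024/(-19) = 11373*(-1/4477) + 25024*(-1/19) = -11373/4477 - 25024/19 = -112248535/85063 ≈ -1319.6)
J = 2943 - 52*I*sqrt(13) (J = (-52)**(3/2)/2 + 2943 = (-104*I*sqrt(13))/2 + 2943 = -52*I*sqrt(13) + 2943 = 2943 - 52*I*sqrt(13) ≈ 2943.0 - 187.49*I)
y/5512 + J/(-45478) = -112248535/85063/5512 + (2943 - 52*I*sqrt(13))/(-45478) = -112248535/85063*1/5512 + (2943 - 52*I*sqrt(13))*(-1/45478) = -112248535/468867256 + (-2943/45478 + 26*I*sqrt(13)/22739) = -3242357604569/10661572534184 + 26*I*sqrt(13)/22739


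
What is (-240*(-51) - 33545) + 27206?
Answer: 5901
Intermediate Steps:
(-240*(-51) - 33545) + 27206 = (12240 - 33545) + 27206 = -21305 + 27206 = 5901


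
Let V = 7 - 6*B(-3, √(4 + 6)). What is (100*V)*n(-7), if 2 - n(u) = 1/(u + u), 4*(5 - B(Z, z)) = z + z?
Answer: -33350/7 + 4350*√10/7 ≈ -2799.2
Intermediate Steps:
B(Z, z) = 5 - z/2 (B(Z, z) = 5 - (z + z)/4 = 5 - z/2)
n(u) = 2 - 1/(2*u) (n(u) = 2 - 1/(u + u) = 2 - 1/(2*u))
V = -23 + 3*√10 (V = 7 - 6*(5 - √(4 + 6)/2) = 7 - 6*(5 - √10/2) = 7 + (-30 + 3*√10) = -23 + 3*√10 ≈ -13.513)
(100*V)*n(-7) = (100*(-23 + 3*√10))*(2 - ½/(-7)) = (-2300 + 300*√10)*(2 - ½*(-⅐)) = (-2300 + 300*√10)*(2 + 1/14) = (-2300 + 300*√10)*(29/14) = -33350/7 + 4350*√10/7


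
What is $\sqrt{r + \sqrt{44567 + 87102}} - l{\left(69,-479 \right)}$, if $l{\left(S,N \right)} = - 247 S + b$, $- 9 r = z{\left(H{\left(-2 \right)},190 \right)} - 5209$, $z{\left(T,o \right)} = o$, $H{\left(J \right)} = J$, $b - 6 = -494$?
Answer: $17531 + \frac{\sqrt{5019 + 9 \sqrt{131669}}}{3} \approx 17561.0$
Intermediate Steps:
$b = -488$ ($b = 6 - 494 = -488$)
$r = \frac{1673}{3}$ ($r = - \frac{190 - 5209}{9} = \left(- \frac{1}{9}\right) \left(-5019\right) = \frac{1673}{3} \approx 557.67$)
$l{\left(S,N \right)} = -488 - 247 S$ ($l{\left(S,N \right)} = - 247 S - 488 = -488 - 247 S$)
$\sqrt{r + \sqrt{44567 + 87102}} - l{\left(69,-479 \right)} = \sqrt{\frac{1673}{3} + \sqrt{44567 + 87102}} - \left(-488 - 17043\right) = \sqrt{\frac{1673}{3} + \sqrt{131669}} - \left(-488 - 17043\right) = \sqrt{\frac{1673}{3} + \sqrt{131669}} - -17531 = \sqrt{\frac{1673}{3} + \sqrt{131669}} + 17531 = 17531 + \sqrt{\frac{1673}{3} + \sqrt{131669}}$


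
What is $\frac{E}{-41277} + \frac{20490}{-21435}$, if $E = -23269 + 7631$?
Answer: $- \frac{34037680}{58984833} \approx -0.57706$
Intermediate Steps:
$E = -15638$
$\frac{E}{-41277} + \frac{20490}{-21435} = - \frac{15638}{-41277} + \frac{20490}{-21435} = \left(-15638\right) \left(- \frac{1}{41277}\right) + 20490 \left(- \frac{1}{21435}\right) = \frac{15638}{41277} - \frac{1366}{1429} = - \frac{34037680}{58984833}$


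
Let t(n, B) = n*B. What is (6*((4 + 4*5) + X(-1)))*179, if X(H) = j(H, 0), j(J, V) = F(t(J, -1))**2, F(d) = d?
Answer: 26850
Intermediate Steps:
t(n, B) = B*n
j(J, V) = J**2 (j(J, V) = (-J)**2 = J**2)
X(H) = H**2
(6*((4 + 4*5) + X(-1)))*179 = (6*((4 + 4*5) + (-1)**2))*179 = (6*((4 + 20) + 1))*179 = (6*(24 + 1))*179 = (6*25)*179 = 150*179 = 26850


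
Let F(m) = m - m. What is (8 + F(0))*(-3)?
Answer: -24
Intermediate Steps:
F(m) = 0
(8 + F(0))*(-3) = (8 + 0)*(-3) = 8*(-3) = -24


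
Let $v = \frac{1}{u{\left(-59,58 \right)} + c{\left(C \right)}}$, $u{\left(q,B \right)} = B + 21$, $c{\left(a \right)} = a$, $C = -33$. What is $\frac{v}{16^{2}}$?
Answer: $\frac{1}{11776} \approx 8.4918 \cdot 10^{-5}$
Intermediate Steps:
$u{\left(q,B \right)} = 21 + B$
$v = \frac{1}{46}$ ($v = \frac{1}{\left(21 + 58\right) - 33} = \frac{1}{79 - 33} = \frac{1}{46} \approx 0.021739$)
$\frac{v}{16^{2}} = \frac{1}{46 \cdot 16^{2}} = \frac{1}{46 \cdot 256} = \frac{1}{46} \cdot \frac{1}{256} = \frac{1}{11776}$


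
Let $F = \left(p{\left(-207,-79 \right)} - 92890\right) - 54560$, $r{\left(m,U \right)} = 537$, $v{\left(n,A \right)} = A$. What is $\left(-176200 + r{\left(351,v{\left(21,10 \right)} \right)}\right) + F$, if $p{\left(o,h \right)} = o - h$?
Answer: $-323241$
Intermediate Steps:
$F = -147578$ ($F = \left(\left(-207 - -79\right) - 92890\right) - 54560 = \left(\left(-207 + 79\right) - 92890\right) - 54560 = \left(-128 - 92890\right) - 54560 = -93018 - 54560 = -147578$)
$\left(-176200 + r{\left(351,v{\left(21,10 \right)} \right)}\right) + F = \left(-176200 + 537\right) - 147578 = -175663 - 147578 = -323241$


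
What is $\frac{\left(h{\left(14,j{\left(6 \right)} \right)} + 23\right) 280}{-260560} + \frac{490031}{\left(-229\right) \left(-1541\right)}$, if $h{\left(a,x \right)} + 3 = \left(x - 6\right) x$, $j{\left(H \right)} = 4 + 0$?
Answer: $\frac{1581209629}{1149359473} \approx 1.3757$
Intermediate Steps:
$j{\left(H \right)} = 4$
$h{\left(a,x \right)} = -3 + x \left(-6 + x\right)$ ($h{\left(a,x \right)} = -3 + \left(x - 6\right) x = -3 + \left(-6 + x\right) x = -3 + x \left(-6 + x\right)$)
$\frac{\left(h{\left(14,j{\left(6 \right)} \right)} + 23\right) 280}{-260560} + \frac{490031}{\left(-229\right) \left(-1541\right)} = \frac{\left(\left(-3 + 4^{2} - 24\right) + 23\right) 280}{-260560} + \frac{490031}{\left(-229\right) \left(-1541\right)} = \left(\left(-3 + 16 - 24\right) + 23\right) 280 \left(- \frac{1}{260560}\right) + \frac{490031}{352889} = \left(-11 + 23\right) 280 \left(- \frac{1}{260560}\right) + 490031 \cdot \frac{1}{352889} = 12 \cdot 280 \left(- \frac{1}{260560}\right) + \frac{490031}{352889} = 3360 \left(- \frac{1}{260560}\right) + \frac{490031}{352889} = - \frac{42}{3257} + \frac{490031}{352889} = \frac{1581209629}{1149359473}$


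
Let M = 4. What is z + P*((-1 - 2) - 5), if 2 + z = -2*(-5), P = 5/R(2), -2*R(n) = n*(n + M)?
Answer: 44/3 ≈ 14.667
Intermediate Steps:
R(n) = -n*(4 + n)/2 (R(n) = -n*(n + 4)/2 = -n*(4 + n)/2)
P = -⅚ (P = 5/((-½*2*(4 + 2))) = 5/((-½*2*6)) = 5/(-6) = 5*(-⅙) = -⅚ ≈ -0.83333)
z = 8 (z = -2 - 2*(-5) = -2 + 10 = 8)
z + P*((-1 - 2) - 5) = 8 - 5*((-1 - 2) - 5)/6 = 8 - 5*(-3 - 5)/6 = 8 - ⅚*(-8) = 8 + 20/3 = 44/3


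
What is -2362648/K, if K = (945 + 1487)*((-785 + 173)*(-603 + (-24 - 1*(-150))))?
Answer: -295331/88744896 ≈ -0.0033279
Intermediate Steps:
K = 709959168 (K = 2432*(-612*(-603 + (-24 + 150))) = 2432*(-612*(-603 + 126)) = 2432*(-612*(-477)) = 2432*291924 = 709959168)
-2362648/K = -2362648/709959168 = -2362648*1/709959168 = -295331/88744896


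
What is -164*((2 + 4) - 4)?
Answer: -328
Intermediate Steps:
-164*((2 + 4) - 4) = -164*(6 - 4) = -164*2 = -328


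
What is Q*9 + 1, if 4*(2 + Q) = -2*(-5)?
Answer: 11/2 ≈ 5.5000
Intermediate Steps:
Q = ½ (Q = -2 + (-2*(-5))/4 = -2 + (¼)*10 = -2 + 5/2 = ½ ≈ 0.50000)
Q*9 + 1 = (½)*9 + 1 = 9/2 + 1 = 11/2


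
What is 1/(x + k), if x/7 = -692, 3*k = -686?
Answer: -3/15218 ≈ -0.00019713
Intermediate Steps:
k = -686/3 (k = (1/3)*(-686) = -686/3 ≈ -228.67)
x = -4844 (x = 7*(-692) = -4844)
1/(x + k) = 1/(-4844 - 686/3) = 1/(-15218/3) = -3/15218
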